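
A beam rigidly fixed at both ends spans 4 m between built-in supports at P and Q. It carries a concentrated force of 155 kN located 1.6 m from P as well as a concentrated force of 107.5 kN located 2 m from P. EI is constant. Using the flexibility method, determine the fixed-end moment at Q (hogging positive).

M_Q = 113.3 kN·m

Take the two fixed-end moments M_P, M_Q as redundants; the released structure is the simple span PQ.
Simple-span end rotations at P and Q under the given loads:
  at P: point load 155 at a = 1.6: Pab(L + b)/(6LEI) = 158.7/EI
  at Q: point load 155 at a = 1.6: Pab(L + a)/(6LEI) = 138.9/EI
  at P: point load 107.5 at a = 2: Pab(L + b)/(6LEI) = 107.5/EI
  at Q: point load 107.5 at a = 2: Pab(L + a)/(6LEI) = 107.5/EI
  θ_P0 = 266.2/EI,  θ_Q0 = 246.4/EI
Flexibility coefficients: a unit moment at one end gives L/(3EI) there and L/(6EI) at the far end, so f₁₁ = f₂₂ = 1.333/EI and f₁₂ = f₂₁ = 0.6667/EI.
Compatibility — zero rotation at each built-in end:
  1.333 M_P + 0.6667 M_Q = 266.2
  0.6667 M_P + 1.333 M_Q = 246.4
Solving the pair gives M_P = 143 kN·m and M_Q = 113.3 kN·m (hogging).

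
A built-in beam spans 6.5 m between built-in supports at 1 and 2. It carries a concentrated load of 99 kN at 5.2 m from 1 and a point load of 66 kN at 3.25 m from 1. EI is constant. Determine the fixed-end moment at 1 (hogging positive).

Release both end moments; the primary structure is a simply-supported span 12 with redundants M_1 and M_2.
End rotations of the released simple span under the applied load (×1/EI):
  at 1: point load 99 at a = 5.2: Pab(L + b)/(6LEI) = 133.8/EI
  at 2: point load 99 at a = 5.2: Pab(L + a)/(6LEI) = 200.8/EI
  at 1: point load 66 at a = 3.25: Pab(L + b)/(6LEI) = 174.3/EI
  at 2: point load 66 at a = 3.25: Pab(L + a)/(6LEI) = 174.3/EI
  θ_10 = 308.1/EI,  θ_20 = 375.1/EI
Flexibility coefficients: a unit moment at one end gives L/(3EI) there and L/(6EI) at the far end, so f₁₁ = f₂₂ = 2.167/EI and f₁₂ = f₂₁ = 1.083/EI.
Compatibility — zero rotation at each built-in end:
  2.167 M_1 + 1.083 M_2 = 308.1
  1.083 M_1 + 2.167 M_2 = 375.1
Solving the pair gives M_1 = 74.22 kN·m and M_2 = 136 kN·m (hogging).

M_1 = 74.22 kN·m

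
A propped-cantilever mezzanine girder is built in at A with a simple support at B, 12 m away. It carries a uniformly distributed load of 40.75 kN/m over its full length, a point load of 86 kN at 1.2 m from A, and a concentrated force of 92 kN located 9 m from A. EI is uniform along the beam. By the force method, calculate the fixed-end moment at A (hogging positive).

M_A = 951.1 kN·m

Remove the prop at B; the released (primary) structure is a cantilever built in at A.
Downward deflection at the released point B due to the loads:
  UDL 40.75: wL⁴/(8EI) = 105624/EI
  point load 86 at a = 1.2: Pa²(3L − a)/(6EI) = 718.3/EI
  point load 92 at a = 9: Pa²(3L − a)/(6EI) = 33534/EI
  δ_0 = 139876/EI
Flexibility coefficient — unit upward force at B: δ_{BB} = L³/(3EI) = 576/EI.
Compatibility at B: δ_0 − R_B·δ_{BB} = 0, so R_B = 139876/576 = 242.8 kN.
Moment equilibrium about A: M_A = Σ(load moments about A) − R_B·L = 3865 − 242.8×12 = 951.1 kN·m.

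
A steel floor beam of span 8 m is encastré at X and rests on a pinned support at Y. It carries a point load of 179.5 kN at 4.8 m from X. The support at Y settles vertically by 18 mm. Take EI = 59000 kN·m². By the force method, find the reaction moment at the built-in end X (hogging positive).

M_X = 291 kN·m

Remove the prop at Y; the released (primary) structure is a cantilever built in at X.
Free-end deflection of the primary structure under the applied loading (downward +):
  point load 179.5 at a = 4.8: Pa²(3L − a)/(6EI) = 13234/EI
Flexibility coefficient — unit upward force at Y: δ_{YY} = L³/(3EI) = 170.7/EI.
With EI = 59000 kN·m²: δ_0 = 0.22431 m and δ_{YY} = 0.002893 m/kN.
Compatibility — the beam at Y must follow the support down by 0.018 m: δ_0 − R_Y·δ_{YY} = 0.018, so R_Y = (0.22431 − 0.018)/0.002893 = 71.32 kN.
Moment equilibrium about X: M_X = Σ(load moments about X) − R_Y·L = 861.6 − 71.32×8 = 291 kN·m.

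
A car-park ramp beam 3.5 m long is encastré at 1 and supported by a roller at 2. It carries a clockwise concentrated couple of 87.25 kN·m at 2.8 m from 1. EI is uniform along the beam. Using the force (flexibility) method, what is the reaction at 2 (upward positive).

R_2 = 35.9 kN

Choose R_2 as the redundant. The primary structure is the cantilever fixed at 1.
Downward deflection at the released point 2 due to the loads:
  clockwise couple 87.25 at a = 2.8: M₀a(2L − a)/(2EI) = 513/EI
Flexibility coefficient — unit upward force at 2: δ_{22} = L³/(3EI) = 14.29/EI.
The prop prevents deflection at 2: R_2 = δ_0/δ_{22} = 513/14.29 = 35.9 kN.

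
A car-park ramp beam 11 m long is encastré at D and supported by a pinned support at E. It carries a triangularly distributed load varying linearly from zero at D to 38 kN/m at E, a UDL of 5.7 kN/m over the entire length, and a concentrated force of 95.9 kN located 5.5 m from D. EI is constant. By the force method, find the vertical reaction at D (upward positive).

R_D = 199.2 kN

Take the reaction at E as the redundant and release it; the primary structure is a cantilever fixed at D.
Deflection at E on the released cantilever, summing each load's contribution:
  triangular load, peak 38 at the free end: 11w₀L⁴/(120EI) = 50999/EI
  UDL 5.7: wL⁴/(8EI) = 10432/EI
  point load 95.9 at a = 5.5: Pa²(3L − a)/(6EI) = 13296/EI
  δ_0 = 74727/EI
Tip deflection under a unit load at E: L³/(3EI) = 443.7/EI.
The prop prevents deflection at E: R_E = δ_0/δ_{EE} = 74727/443.7 = 168.4 kN.
Vertical equilibrium: R_D = ΣP − R_E = 367.6 − 168.4 = 199.2 kN.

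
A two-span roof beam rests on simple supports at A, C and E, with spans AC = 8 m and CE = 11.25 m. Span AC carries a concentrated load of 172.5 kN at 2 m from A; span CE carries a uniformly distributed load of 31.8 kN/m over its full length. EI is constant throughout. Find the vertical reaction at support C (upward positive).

R_C = 299.3 kN

Take M_C as the redundant. Released structure: two simple spans AC and CE with a hinge at C.
Rotations at C on the released spans (each span's end-slope, ×1/EI):
  span AC: point load 172.5 at a = 2: Pab(L + a)/(6LEI) = 431.2/EI
  span CE: UDL 31.8: wL³/(24EI) = 1887/EI
  relative rotation θ_0 = (431.2 + 1887)/EI = 2318/EI
A unit hogging moment at C produces rotation L₁/(3EI) + L₂/(3EI) = 6.417/EI.
Slope continuity at C: θ_0 = M_C·6.417/EI, so M_C = 2318/6.417 = 361.2 kN·m (hogging).
Span AC, ΣM about A with M_C applied at C: R_C^{AC}·8 = 345 + 361.2, so R_C^{AC} = 88.28 kN and R_A = 172.5 − 88.28 = 84.22 kN.
Span CE, ΣM about E: R_C^{CE}·11.25 = 2012 + 361.2, so R_C^{CE} = 211 kN and R_E = 357.8 − 211 = 146.8 kN.
R_C = 88.28 + 211 = 299.3 kN.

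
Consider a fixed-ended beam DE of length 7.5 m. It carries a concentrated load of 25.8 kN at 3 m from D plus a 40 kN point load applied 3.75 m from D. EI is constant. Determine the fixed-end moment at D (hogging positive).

Take the two fixed-end moments M_D, M_E as redundants; the released structure is the simple span DE.
On the primary (simply-supported) span, the end slopes from the loading are:
  at D: point load 25.8 at a = 3: Pab(L + b)/(6LEI) = 92.88/EI
  at E: point load 25.8 at a = 3: Pab(L + a)/(6LEI) = 81.27/EI
  at D: point load 40 at a = 3.75: Pab(L + b)/(6LEI) = 140.6/EI
  at E: point load 40 at a = 3.75: Pab(L + a)/(6LEI) = 140.6/EI
  θ_D0 = 233.5/EI,  θ_E0 = 221.9/EI
Flexibility coefficients: a unit moment at one end gives L/(3EI) there and L/(6EI) at the far end, so f₁₁ = f₂₂ = 2.5/EI and f₁₂ = f₂₁ = 1.25/EI.
Compatibility — zero rotation at each built-in end:
  2.5 M_D + 1.25 M_E = 233.5
  1.25 M_D + 2.5 M_E = 221.9
Solving the pair gives M_D = 65.36 kN·m and M_E = 56.08 kN·m (hogging).

M_D = 65.36 kN·m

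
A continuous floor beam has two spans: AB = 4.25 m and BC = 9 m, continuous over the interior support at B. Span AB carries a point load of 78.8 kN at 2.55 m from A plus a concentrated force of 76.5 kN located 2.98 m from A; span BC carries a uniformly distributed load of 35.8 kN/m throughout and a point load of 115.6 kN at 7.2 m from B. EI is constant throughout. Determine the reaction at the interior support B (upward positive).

R_B = 407.5 kN

Take M_B as the redundant. Released structure: two simple spans AB and BC with a hinge at B.
End slopes at the hinge B, treating each span as simply supported:
  span AB: point load 78.8 at a = 2.55: Pab(L + a)/(6LEI) = 91.09/EI
  span AB: point load 76.5 at a = 2.98: Pab(L + a)/(6LEI) = 82.09/EI
  span BC: UDL 35.8: wL³/(24EI) = 1087/EI
  span BC: point load 115.6 at a = 7.2: Pab(L + b)/(6LEI) = 299.6/EI
  relative rotation θ_0 = (173.2 + 1387)/EI = 1560/EI
A unit hogging moment at B produces rotation L₁/(3EI) + L₂/(3EI) = 4.417/EI.
Compatibility: M_B·(L₁+L₂)/(3EI) = θ_0, giving M_B = 353.3 kN·m (hogging).
Span AB, ΣM about A with M_B applied at B: R_B^{AB}·4.25 = 428.9 + 353.3, so R_B^{AB} = 184 kN and R_A = 155.3 − 184 = -28.74 kN.
Span BC, ΣM about C: R_B^{BC}·9 = 1658 + 353.3, so R_B^{BC} = 223.5 kN and R_C = 437.8 − 223.5 = 214.3 kN.
R_B = 184 + 223.5 = 407.5 kN.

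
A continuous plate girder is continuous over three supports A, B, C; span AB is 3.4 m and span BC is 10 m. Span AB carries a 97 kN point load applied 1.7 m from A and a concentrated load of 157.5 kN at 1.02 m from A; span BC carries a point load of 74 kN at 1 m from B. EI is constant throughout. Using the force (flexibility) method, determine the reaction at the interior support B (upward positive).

Insert a hinge at B; M_B is the redundant, and each span becomes simply supported.
Discontinuity in slope at B on the released structure — sum the simple-span end rotations:
  span AB: point load 97 at a = 1.7: Pab(L + a)/(6LEI) = 70.08/EI
  span AB: point load 157.5 at a = 1.02: Pab(L + a)/(6LEI) = 82.84/EI
  span BC: point load 74 at a = 1: Pab(L + b)/(6LEI) = 210.9/EI
  relative rotation θ_0 = (152.9 + 210.9)/EI = 363.8/EI
A unit hogging moment at B produces rotation L₁/(3EI) + L₂/(3EI) = 4.467/EI.
Slope continuity at B: θ_0 = M_B·4.467/EI, so M_B = 363.8/4.467 = 81.45 kN·m (hogging).
Span AB, ΣM about A with M_B applied at B: R_B^{AB}·3.4 = 325.6 + 81.45, so R_B^{AB} = 119.7 kN and R_A = 254.5 − 119.7 = 134.8 kN.
Span BC, ΣM about C: R_B^{BC}·10 = 666 + 81.45, so R_B^{BC} = 74.75 kN and R_C = 74 − 74.75 = -0.7453 kN.
R_B = 119.7 + 74.75 = 194.5 kN.

R_B = 194.5 kN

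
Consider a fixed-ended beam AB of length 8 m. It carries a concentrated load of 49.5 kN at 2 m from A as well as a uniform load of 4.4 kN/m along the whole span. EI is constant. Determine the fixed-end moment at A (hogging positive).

Release both end moments; the primary structure is a simply-supported span AB with redundants M_A and M_B.
End rotations of the released simple span under the applied load (×1/EI):
  at A: point load 49.5 at a = 2: Pab(L + b)/(6LEI) = 173.2/EI
  at B: point load 49.5 at a = 2: Pab(L + a)/(6LEI) = 123.8/EI
  at A: UDL 4.4: wL³/(24EI) = 93.87/EI
  at B: UDL 4.4: wL³/(24EI) = 93.87/EI
  θ_A0 = 267.1/EI,  θ_B0 = 217.6/EI
Flexibility coefficients: a unit moment at one end gives L/(3EI) there and L/(6EI) at the far end, so f₁₁ = f₂₂ = 2.667/EI and f₁₂ = f₂₁ = 1.333/EI.
Compatibility — zero rotation at each built-in end:
  2.667 M_A + 1.333 M_B = 267.1
  1.333 M_A + 2.667 M_B = 217.6
Solving the pair gives M_A = 79.15 kN·m and M_B = 42.03 kN·m (hogging).

M_A = 79.15 kN·m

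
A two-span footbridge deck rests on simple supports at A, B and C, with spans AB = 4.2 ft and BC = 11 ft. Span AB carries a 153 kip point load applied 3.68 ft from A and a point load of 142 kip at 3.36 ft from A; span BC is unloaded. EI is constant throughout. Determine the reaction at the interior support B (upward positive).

R_B = 261.4 kip

Release continuity at B by inserting a hinge; the redundant is the internal moment M_B. The primary structure is two simply-supported spans AB and BC.
Discontinuity in slope at B on the released structure — sum the simple-span end rotations:
  span AB: point load 153 at a = 3.68: Pab(L + a)/(6LEI) = 91.55/EI
  span AB: point load 142 at a = 3.36: Pab(L + a)/(6LEI) = 120.2/EI
  relative rotation θ_0 = (211.8 + 0)/EI = 211.8/EI
A unit hogging moment at B produces rotation L₁/(3EI) + L₂/(3EI) = 5.067/EI.
Compatibility: M_B·(L₁+L₂)/(3EI) = θ_0, giving M_B = 41.8 kip·ft (hogging).
Span AB, ΣM about A with M_B applied at B: R_B^{AB}·4.2 = 1040 + 41.8, so R_B^{AB} = 257.6 kip and R_A = 295 − 257.6 = 37.39 kip.
Span BC, ΣM about C: R_B^{BC}·11 = 0 + 41.8, so R_B^{BC} = 3.8 kip and R_C = 0 − 3.8 = -3.8 kip.
R_B = 257.6 + 3.8 = 261.4 kip.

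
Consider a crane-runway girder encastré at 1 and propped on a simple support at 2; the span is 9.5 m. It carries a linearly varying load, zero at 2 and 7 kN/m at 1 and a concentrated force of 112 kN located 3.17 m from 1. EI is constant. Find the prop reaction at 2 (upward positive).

Remove the prop at 2; the released (primary) structure is a cantilever built in at 1.
Deflection at 2 on the released cantilever, summing each load's contribution:
  triangular load, peak 7 at the fixed end: w₀L⁴/(30EI) = 1901/EI
  point load 112 at a = 3.17: Pa²(3L − a)/(6EI) = 4751/EI
  δ_0 = 6652/EI
Tip deflection under a unit load at 2: L³/(3EI) = 285.8/EI.
The prop prevents deflection at 2: R_2 = δ_0/δ_{22} = 6652/285.8 = 23.28 kN.

R_2 = 23.28 kN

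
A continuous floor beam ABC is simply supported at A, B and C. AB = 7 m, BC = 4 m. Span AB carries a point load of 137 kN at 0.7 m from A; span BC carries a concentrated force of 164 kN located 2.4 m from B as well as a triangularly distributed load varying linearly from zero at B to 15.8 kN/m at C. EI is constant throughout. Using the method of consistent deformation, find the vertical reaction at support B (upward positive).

Release continuity at B by inserting a hinge; the redundant is the internal moment M_B. The primary structure is two simply-supported spans AB and BC.
End slopes at the hinge B, treating each span as simply supported:
  span AB: point load 137 at a = 0.7: Pab(L + a)/(6LEI) = 110.8/EI
  span BC: point load 164 at a = 2.4: Pab(L + b)/(6LEI) = 146.9/EI
  span BC: triangular load, peak 15.8: 7w₀L³/(360EI) = 19.66/EI
  relative rotation θ_0 = (110.8 + 166.6)/EI = 277.4/EI
A unit hogging moment at B produces rotation L₁/(3EI) + L₂/(3EI) = 3.667/EI.
Compatibility: M_B·(L₁+L₂)/(3EI) = θ_0, giving M_B = 75.65 kN·m (hogging).
Span AB, ΣM about A with M_B applied at B: R_B^{AB}·7 = 95.9 + 75.65, so R_B^{AB} = 24.51 kN and R_A = 137 − 24.51 = 112.5 kN.
Span BC, ΣM about C: R_B^{BC}·4 = 304.5 + 75.65, so R_B^{BC} = 95.04 kN and R_C = 195.6 − 95.04 = 100.6 kN.
R_B = 24.51 + 95.04 = 119.6 kN.

R_B = 119.6 kN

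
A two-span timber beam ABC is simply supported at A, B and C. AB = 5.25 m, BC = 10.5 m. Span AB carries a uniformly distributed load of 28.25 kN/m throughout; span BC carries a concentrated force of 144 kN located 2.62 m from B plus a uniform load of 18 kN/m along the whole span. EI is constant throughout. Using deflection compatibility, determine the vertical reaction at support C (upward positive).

Release continuity at B by inserting a hinge; the redundant is the internal moment M_B. The primary structure is two simply-supported spans AB and BC.
Rotations at B on the released spans (each span's end-slope, ×1/EI):
  span AB: UDL 28.25: wL³/(24EI) = 170.3/EI
  span BC: point load 144 at a = 2.62: Pab(L + b)/(6LEI) = 867.4/EI
  span BC: UDL 18: wL³/(24EI) = 868.2/EI
  relative rotation θ_0 = (170.3 + 1736)/EI = 1906/EI
A unit hogging moment at B produces rotation L₁/(3EI) + L₂/(3EI) = 5.25/EI.
Slope continuity at B: θ_0 = M_B·5.25/EI, so M_B = 1906/5.25 = 363 kN·m (hogging).
Span BC, ΣM about C: R_B^{BC}·10.5 = 2127 + 363, so R_B^{BC} = 237.1 kN and R_C = 333 − 237.1 = 95.86 kN.

R_C = 95.86 kN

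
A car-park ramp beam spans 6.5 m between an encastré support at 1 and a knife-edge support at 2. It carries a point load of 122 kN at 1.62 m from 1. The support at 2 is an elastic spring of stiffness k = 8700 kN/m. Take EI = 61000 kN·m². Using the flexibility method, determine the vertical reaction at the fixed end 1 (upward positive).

Choose R_2 as the redundant. The primary structure is the cantilever fixed at 1.
Free-end deflection of the primary structure under the applied loading (downward +):
  point load 122 at a = 1.62: Pa²(3L − a)/(6EI) = 954.1/EI
Flexibility coefficient — unit upward force at 2: δ_{22} = L³/(3EI) = 91.54/EI.
With EI = 61000 kN·m²: δ_0 = 0.015641 m and δ_{22} = 0.001501 m/kN.
Compatibility — the spring shortens by R_2/k under the reaction it provides: δ_0 − R_2·δ_{22} = R_2/k. With 1/k = 0.000115 m/kN, R_2 = δ_0 / (δ_{22} + 1/k) = 0.015641 / (0.001501 + 0.000115) = 9.681 kN.
Vertical equilibrium: R_1 = ΣP − R_2 = 122 − 9.681 = 112.3 kN.

R_1 = 112.3 kN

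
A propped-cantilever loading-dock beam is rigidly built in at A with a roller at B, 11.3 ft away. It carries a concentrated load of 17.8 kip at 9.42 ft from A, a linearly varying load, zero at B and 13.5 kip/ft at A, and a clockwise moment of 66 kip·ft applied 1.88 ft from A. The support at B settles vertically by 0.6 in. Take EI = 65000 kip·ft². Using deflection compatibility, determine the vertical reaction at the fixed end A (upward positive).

Release the roller at B. Primary structure: cantilever fixed at A.
Downward deflection at the released point B due to the loads:
  point load 17.8 at a = 9.42: Pa²(3L − a)/(6EI) = 6444/EI
  triangular load, peak 13.5 at the fixed end: w₀L⁴/(30EI) = 7337/EI
  clockwise couple 66 at a = 1.88: M₀a(2L − a)/(2EI) = 1285/EI
  δ_0 = 15067/EI
Tip deflection under a unit load at B: L³/(3EI) = 481/EI.
With EI = 65000 kip·ft²: δ_0 = 0.2318 ft and δ_{BB} = 0.007399 ft/kip.
Compatibility — the beam at B must follow the support down by 0.05 ft: δ_0 − R_B·δ_{BB} = 0.05, so R_B = (0.2318 − 0.05)/0.007399 = 24.57 kip.
Vertical equilibrium: R_A = ΣP − R_B = 94.08 − 24.57 = 69.51 kip.

R_A = 69.51 kip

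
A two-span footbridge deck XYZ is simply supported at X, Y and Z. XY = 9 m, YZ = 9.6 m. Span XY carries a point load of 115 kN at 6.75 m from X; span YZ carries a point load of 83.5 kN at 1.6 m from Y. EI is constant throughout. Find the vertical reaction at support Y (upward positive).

Take M_Y as the redundant. Released structure: two simple spans XY and YZ with a hinge at Y.
Discontinuity in slope at Y on the released structure — sum the simple-span end rotations:
  span XY: point load 115 at a = 6.75: Pab(L + a)/(6LEI) = 509.4/EI
  span YZ: point load 83.5 at a = 1.6: Pab(L + b)/(6LEI) = 326.6/EI
  relative rotation θ_0 = (509.4 + 326.6)/EI = 836/EI
A unit hogging moment at Y produces rotation L₁/(3EI) + L₂/(3EI) = 6.2/EI.
Compatibility: M_Y·(L₁+L₂)/(3EI) = θ_0, giving M_Y = 134.8 kN·m (hogging).
Span XY, ΣM about X with M_Y applied at Y: R_Y^{XY}·9 = 776.2 + 134.8, so R_Y^{XY} = 101.2 kN and R_X = 115 − 101.2 = 13.77 kN.
Span YZ, ΣM about Z: R_Y^{YZ}·9.6 = 668 + 134.8, so R_Y^{YZ} = 83.63 kN and R_Z = 83.5 − 83.63 = -0.1289 kN.
R_Y = 101.2 + 83.63 = 184.9 kN.

R_Y = 184.9 kN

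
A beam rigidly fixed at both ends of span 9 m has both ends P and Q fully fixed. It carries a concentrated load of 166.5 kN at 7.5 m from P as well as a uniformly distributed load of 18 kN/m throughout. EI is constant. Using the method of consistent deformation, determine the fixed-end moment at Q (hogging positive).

M_Q = 294.9 kN·m

Take the two fixed-end moments M_P, M_Q as redundants; the released structure is the simple span PQ.
Simple-span end rotations at P and Q under the given loads:
  at P: point load 166.5 at a = 7.5: Pab(L + b)/(6LEI) = 364.2/EI
  at Q: point load 166.5 at a = 7.5: Pab(L + a)/(6LEI) = 572.3/EI
  at P: UDL 18: wL³/(24EI) = 546.8/EI
  at Q: UDL 18: wL³/(24EI) = 546.8/EI
  θ_P0 = 911/EI,  θ_Q0 = 1119/EI
Flexibility coefficients: a unit moment at one end gives L/(3EI) there and L/(6EI) at the far end, so f₁₁ = f₂₂ = 3/EI and f₁₂ = f₂₁ = 1.5/EI.
Compatibility — zero rotation at each built-in end:
  3 M_P + 1.5 M_Q = 911
  1.5 M_P + 3 M_Q = 1119
Solving the pair gives M_P = 156.2 kN·m and M_Q = 294.9 kN·m (hogging).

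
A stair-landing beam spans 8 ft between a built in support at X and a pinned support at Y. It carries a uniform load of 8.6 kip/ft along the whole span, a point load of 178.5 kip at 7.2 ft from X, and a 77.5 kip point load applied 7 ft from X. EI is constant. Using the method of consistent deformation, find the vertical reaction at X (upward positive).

Choose R_Y as the redundant. The primary structure is the cantilever fixed at X.
Free-end deflection of the primary structure under the applied loading (downward +):
  UDL 8.6: wL⁴/(8EI) = 4403/EI
  point load 178.5 at a = 7.2: Pa²(3L − a)/(6EI) = 25910/EI
  point load 77.5 at a = 7: Pa²(3L − a)/(6EI) = 10760/EI
  δ_0 = 41072/EI
Flexibility coefficient — unit upward force at Y: δ_{YY} = L³/(3EI) = 170.7/EI.
Compatibility at Y: δ_0 − R_Y·δ_{YY} = 0, so R_Y = 41072/170.7 = 240.7 kip.
Vertical equilibrium: R_X = ΣP − R_Y = 324.8 − 240.7 = 84.14 kip.

R_X = 84.14 kip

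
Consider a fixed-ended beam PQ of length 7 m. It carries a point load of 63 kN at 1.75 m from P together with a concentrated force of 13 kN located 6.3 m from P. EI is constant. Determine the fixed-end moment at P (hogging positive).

M_P = 62.83 kN·m

Take the two fixed-end moments M_P, M_Q as redundants; the released structure is the simple span PQ.
On the primary (simply-supported) span, the end slopes from the loading are:
  at P: point load 63 at a = 1.75: Pab(L + b)/(6LEI) = 168.8/EI
  at Q: point load 63 at a = 1.75: Pab(L + a)/(6LEI) = 120.6/EI
  at P: point load 13 at a = 6.3: Pab(L + b)/(6LEI) = 10.51/EI
  at Q: point load 13 at a = 6.3: Pab(L + a)/(6LEI) = 18.15/EI
  θ_P0 = 179.3/EI,  θ_Q0 = 138.7/EI
Flexibility coefficients: a unit moment at one end gives L/(3EI) there and L/(6EI) at the far end, so f₁₁ = f₂₂ = 2.333/EI and f₁₂ = f₂₁ = 1.167/EI.
Compatibility — zero rotation at each built-in end:
  2.333 M_P + 1.167 M_Q = 179.3
  1.167 M_P + 2.333 M_Q = 138.7
Solving the pair gives M_P = 62.83 kN·m and M_Q = 28.04 kN·m (hogging).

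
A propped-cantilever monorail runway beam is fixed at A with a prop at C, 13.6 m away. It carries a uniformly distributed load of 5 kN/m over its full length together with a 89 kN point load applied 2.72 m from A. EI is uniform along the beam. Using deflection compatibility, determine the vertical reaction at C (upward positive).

Remove the prop at C; the released (primary) structure is a cantilever built in at A.
Primary-structure tip deflection at C by superposition:
  UDL 5: wL⁴/(8EI) = 21381/EI
  point load 89 at a = 2.72: Pa²(3L − a)/(6EI) = 4179/EI
  δ_0 = 25560/EI
Tip deflection under a unit load at C: L³/(3EI) = 838.5/EI.
The prop prevents deflection at C: R_C = δ_0/δ_{CC} = 25560/838.5 = 30.48 kN.

R_C = 30.48 kN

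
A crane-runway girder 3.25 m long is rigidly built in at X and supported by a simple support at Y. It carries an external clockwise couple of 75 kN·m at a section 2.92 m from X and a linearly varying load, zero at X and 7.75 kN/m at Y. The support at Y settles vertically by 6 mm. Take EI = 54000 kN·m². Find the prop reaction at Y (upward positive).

R_Y = 12.87 kN

Remove the prop at Y; the released (primary) structure is a cantilever built in at X.
Downward deflection at the released point Y due to the loads:
  clockwise couple 75 at a = 2.92: M₀a(2L − a)/(2EI) = 392/EI
  triangular load, peak 7.75 at the free end: 11w₀L⁴/(120EI) = 79.26/EI
  δ_0 = 471.3/EI
Tip deflection under a unit load at Y: L³/(3EI) = 11.44/EI.
With EI = 54000 kN·m²: δ_0 = 0.008727 m and δ_{YY} = 0.000212 m/kN.
Compatibility — the beam at Y must follow the support down by 0.006 m: δ_0 − R_Y·δ_{YY} = 0.006, so R_Y = (0.008727 − 0.006)/0.000212 = 12.87 kN.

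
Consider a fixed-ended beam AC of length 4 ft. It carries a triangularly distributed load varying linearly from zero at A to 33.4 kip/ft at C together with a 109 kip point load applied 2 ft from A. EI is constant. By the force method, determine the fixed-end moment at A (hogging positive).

Take the two fixed-end moments M_A, M_C as redundants; the released structure is the simple span AC.
Simple-span end rotations at A and C under the given loads:
  at A: triangular load, peak 33.4: 7w₀L³/(360EI) = 41.56/EI
  at C: triangular load, peak 33.4: w₀L³/(45EI) = 47.5/EI
  at A: point load 109 at a = 2: Pab(L + b)/(6LEI) = 109/EI
  at C: point load 109 at a = 2: Pab(L + a)/(6LEI) = 109/EI
  θ_A0 = 150.6/EI,  θ_C0 = 156.5/EI
Flexibility coefficients: a unit moment at one end gives L/(3EI) there and L/(6EI) at the far end, so f₁₁ = f₂₂ = 1.333/EI and f₁₂ = f₂₁ = 0.6667/EI.
Compatibility — zero rotation at each built-in end:
  1.333 M_A + 0.6667 M_C = 150.6
  0.6667 M_A + 1.333 M_C = 156.5
Solving the pair gives M_A = 72.31 kip·ft and M_C = 81.22 kip·ft (hogging).

M_A = 72.31 kip·ft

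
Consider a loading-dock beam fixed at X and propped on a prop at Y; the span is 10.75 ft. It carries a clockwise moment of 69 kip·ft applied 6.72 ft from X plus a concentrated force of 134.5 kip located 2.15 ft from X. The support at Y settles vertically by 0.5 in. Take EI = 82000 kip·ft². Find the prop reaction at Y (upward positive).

R_Y = 7.556 kip

Release the roller at Y. Primary structure: cantilever fixed at X.
Primary-structure tip deflection at Y by superposition:
  clockwise couple 69 at a = 6.72: M₀a(2L − a)/(2EI) = 3427/EI
  point load 134.5 at a = 2.15: Pa²(3L − a)/(6EI) = 3119/EI
  δ_0 = 6546/EI
Tip deflection under a unit load at Y: L³/(3EI) = 414.1/EI.
With EI = 82000 kip·ft²: δ_0 = 0.079824 ft and δ_{YY} = 0.00505 ft/kip.
Compatibility — the beam at Y must follow the support down by 0.04167 ft: δ_0 − R_Y·δ_{YY} = 0.04167, so R_Y = (0.079824 − 0.04167)/0.00505 = 7.556 kip.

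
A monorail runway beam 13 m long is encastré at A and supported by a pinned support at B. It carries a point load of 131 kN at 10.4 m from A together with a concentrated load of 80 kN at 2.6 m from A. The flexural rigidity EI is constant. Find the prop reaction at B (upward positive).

R_B = 96.7 kN

Remove the prop at B; the released (primary) structure is a cantilever built in at A.
Downward deflection at the released point B due to the loads:
  point load 131 at a = 10.4: Pa²(3L − a)/(6EI) = 67539/EI
  point load 80 at a = 2.6: Pa²(3L − a)/(6EI) = 3281/EI
  δ_0 = 70820/EI
Flexibility coefficient — unit upward force at B: δ_{BB} = L³/(3EI) = 732.3/EI.
The prop prevents deflection at B: R_B = δ_0/δ_{BB} = 70820/732.3 = 96.7 kN.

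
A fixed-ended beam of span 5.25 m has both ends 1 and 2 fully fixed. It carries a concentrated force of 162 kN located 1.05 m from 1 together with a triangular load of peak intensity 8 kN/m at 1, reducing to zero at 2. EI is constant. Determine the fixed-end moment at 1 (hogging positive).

M_1 = 119.9 kN·m

Release both end moments; the primary structure is a simply-supported span 12 with redundants M_1 and M_2.
End rotations of the released simple span under the applied load (×1/EI):
  at 1: point load 162 at a = 1.05: Pab(L + b)/(6LEI) = 214.3/EI
  at 2: point load 162 at a = 1.05: Pab(L + a)/(6LEI) = 142.9/EI
  at 1: triangular load, peak 8: w₀L³/(45EI) = 25.73/EI
  at 2: triangular load, peak 8: 7w₀L³/(360EI) = 22.51/EI
  θ_10 = 240.1/EI,  θ_20 = 165.4/EI
Flexibility coefficients: a unit moment at one end gives L/(3EI) there and L/(6EI) at the far end, so f₁₁ = f₂₂ = 1.75/EI and f₁₂ = f₂₁ = 0.875/EI.
Compatibility — zero rotation at each built-in end:
  1.75 M_1 + 0.875 M_2 = 240.1
  0.875 M_1 + 1.75 M_2 = 165.4
Solving the pair gives M_1 = 119.9 kN·m and M_2 = 34.57 kN·m (hogging).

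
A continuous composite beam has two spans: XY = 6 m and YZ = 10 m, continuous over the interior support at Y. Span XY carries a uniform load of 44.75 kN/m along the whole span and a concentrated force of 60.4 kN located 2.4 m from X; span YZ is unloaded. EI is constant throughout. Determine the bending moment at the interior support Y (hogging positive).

Insert a hinge at Y; M_Y is the redundant, and each span becomes simply supported.
End slopes at the hinge Y, treating each span as simply supported:
  span XY: UDL 44.75: wL³/(24EI) = 402.8/EI
  span XY: point load 60.4 at a = 2.4: Pab(L + a)/(6LEI) = 121.8/EI
  relative rotation θ_0 = (524.5 + 0)/EI = 524.5/EI
A unit hogging moment at Y produces rotation L₁/(3EI) + L₂/(3EI) = 5.333/EI.
Compatibility: M_Y·(L₁+L₂)/(3EI) = θ_0, giving M_Y = 98.35 kN·m (hogging).

M_Y = 98.35 kN·m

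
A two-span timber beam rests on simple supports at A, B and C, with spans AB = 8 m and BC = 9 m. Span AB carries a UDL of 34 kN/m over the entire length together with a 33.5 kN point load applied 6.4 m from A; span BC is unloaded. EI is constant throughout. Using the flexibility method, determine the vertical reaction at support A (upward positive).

Release continuity at B by inserting a hinge; the redundant is the internal moment M_B. The primary structure is two simply-supported spans AB and BC.
Rotations at B on the released spans (each span's end-slope, ×1/EI):
  span AB: UDL 34: wL³/(24EI) = 725.3/EI
  span AB: point load 33.5 at a = 6.4: Pab(L + a)/(6LEI) = 102.9/EI
  relative rotation θ_0 = (828.2 + 0)/EI = 828.2/EI
A unit hogging moment at B produces rotation L₁/(3EI) + L₂/(3EI) = 5.667/EI.
Slope continuity at B: θ_0 = M_B·5.667/EI, so M_B = 828.2/5.667 = 146.2 kN·m (hogging).
Span AB, ΣM about A with M_B applied at B: R_B^{AB}·8 = 1302 + 146.2, so R_B^{AB} = 181.1 kN and R_A = 305.5 − 181.1 = 124.4 kN.

R_A = 124.4 kN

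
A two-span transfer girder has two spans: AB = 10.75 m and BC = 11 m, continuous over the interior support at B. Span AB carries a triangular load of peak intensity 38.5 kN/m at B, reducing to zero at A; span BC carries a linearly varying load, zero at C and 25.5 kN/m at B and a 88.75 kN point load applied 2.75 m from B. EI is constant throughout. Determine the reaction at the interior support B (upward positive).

Insert a hinge at B; M_B is the redundant, and each span becomes simply supported.
Discontinuity in slope at B on the released structure — sum the simple-span end rotations:
  span AB: triangular load, peak 38.5: w₀L³/(45EI) = 1063/EI
  span BC: triangular load, peak 25.5: w₀L³/(45EI) = 754.2/EI
  span BC: point load 88.75 at a = 2.75: Pab(L + b)/(6LEI) = 587.3/EI
  relative rotation θ_0 = (1063 + 1342)/EI = 2404/EI
A unit hogging moment at B produces rotation L₁/(3EI) + L₂/(3EI) = 7.25/EI.
Compatibility: M_B·(L₁+L₂)/(3EI) = θ_0, giving M_B = 331.6 kN·m (hogging).
Span AB, ΣM about A with M_B applied at B: R_B^{AB}·10.75 = 1483 + 331.6, so R_B^{AB} = 168.8 kN and R_A = 206.9 − 168.8 = 38.13 kN.
Span BC, ΣM about C: R_B^{BC}·11 = 1761 + 331.6, so R_B^{BC} = 190.2 kN and R_C = 229 − 190.2 = 38.79 kN.
R_B = 168.8 + 190.2 = 359 kN.

R_B = 359 kN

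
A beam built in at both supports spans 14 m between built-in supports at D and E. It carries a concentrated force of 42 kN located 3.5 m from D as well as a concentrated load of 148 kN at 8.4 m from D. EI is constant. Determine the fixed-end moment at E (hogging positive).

Take the two fixed-end moments M_D, M_E as redundants; the released structure is the simple span DE.
Simple-span end rotations at D and E under the given loads:
  at D: point load 42 at a = 3.5: Pab(L + b)/(6LEI) = 450.2/EI
  at E: point load 42 at a = 3.5: Pab(L + a)/(6LEI) = 321.6/EI
  at D: point load 148 at a = 8.4: Pab(L + b)/(6LEI) = 1624/EI
  at E: point load 148 at a = 8.4: Pab(L + a)/(6LEI) = 1857/EI
  θ_D0 = 2075/EI,  θ_E0 = 2178/EI
Flexibility coefficients: a unit moment at one end gives L/(3EI) there and L/(6EI) at the far end, so f₁₁ = f₂₂ = 4.667/EI and f₁₂ = f₂₁ = 2.333/EI.
Compatibility — zero rotation at each built-in end:
  4.667 M_D + 2.333 M_E = 2075
  2.333 M_D + 4.667 M_E = 2178
Solving the pair gives M_D = 281.6 kN·m and M_E = 325.9 kN·m (hogging).

M_E = 325.9 kN·m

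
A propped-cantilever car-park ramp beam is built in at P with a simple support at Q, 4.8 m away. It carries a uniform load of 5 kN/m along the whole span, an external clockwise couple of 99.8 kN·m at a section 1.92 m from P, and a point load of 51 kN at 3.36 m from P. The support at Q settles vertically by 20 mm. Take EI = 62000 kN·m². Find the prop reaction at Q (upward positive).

Release the roller at Q. Primary structure: cantilever fixed at P.
Primary-structure tip deflection at Q by superposition:
  UDL 5: wL⁴/(8EI) = 331.8/EI
  clockwise couple 99.8 at a = 1.92: M₀a(2L − a)/(2EI) = 735.8/EI
  point load 51 at a = 3.36: Pa²(3L − a)/(6EI) = 1059/EI
  δ_0 = 2127/EI
Flexibility coefficient — unit upward force at Q: δ_{QQ} = L³/(3EI) = 36.86/EI.
With EI = 62000 kN·m²: δ_0 = 0.034306 m and δ_{QQ} = 0.000595 m/kN.
Compatibility — the beam at Q must follow the support down by 0.02 m: δ_0 − R_Q·δ_{QQ} = 0.02, so R_Q = (0.034306 − 0.02)/0.000595 = 24.06 kN.

R_Q = 24.06 kN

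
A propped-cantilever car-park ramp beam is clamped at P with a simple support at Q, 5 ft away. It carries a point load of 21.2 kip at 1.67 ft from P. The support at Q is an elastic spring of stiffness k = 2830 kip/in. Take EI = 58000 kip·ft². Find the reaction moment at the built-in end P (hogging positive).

Remove the prop at Q; the released (primary) structure is a cantilever built in at P.
Downward deflection at the released point Q due to the loads:
  point load 21.2 at a = 1.67: Pa²(3L − a)/(6EI) = 131.4/EI
Flexibility coefficient — unit upward force at Q: δ_{QQ} = L³/(3EI) = 41.67/EI.
With EI = 58000 kip·ft²: δ_0 = 0.002265 ft and δ_{QQ} = 0.000718 ft/kip.
Compatibility — the spring shortens by R_Q/k under the reaction it provides: δ_0 − R_Q·δ_{QQ} = R_Q/k. With 1/k = 1/(2830×12) ft/kip = 0.000029 ft/kip, R_Q = δ_0 / (δ_{QQ} + 1/k) = 0.002265 / (0.000718 + 0.000029) = 3.028 kip.
Moment equilibrium about P: M_P = Σ(load moments about P) − R_Q·L = 35.4 − 3.028×5 = 20.26 kip·ft.

M_P = 20.26 kip·ft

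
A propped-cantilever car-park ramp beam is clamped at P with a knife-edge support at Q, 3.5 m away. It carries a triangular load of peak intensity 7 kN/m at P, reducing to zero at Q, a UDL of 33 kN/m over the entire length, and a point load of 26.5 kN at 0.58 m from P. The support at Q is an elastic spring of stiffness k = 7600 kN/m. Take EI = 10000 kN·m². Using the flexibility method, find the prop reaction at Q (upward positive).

R_Q = 42.85 kN

Release the roller at Q. Primary structure: cantilever fixed at P.
Deflection at Q on the released cantilever, summing each load's contribution:
  triangular load, peak 7 at the fixed end: w₀L⁴/(30EI) = 35.01/EI
  UDL 33: wL⁴/(8EI) = 619/EI
  point load 26.5 at a = 0.58: Pa²(3L − a)/(6EI) = 14.74/EI
  δ_0 = 668.8/EI
Tip deflection under a unit load at Q: L³/(3EI) = 14.29/EI.
With EI = 10000 kN·m²: δ_0 = 0.066876 m and δ_{QQ} = 0.001429 m/kN.
Compatibility — the spring shortens by R_Q/k under the reaction it provides: δ_0 − R_Q·δ_{QQ} = R_Q/k. With 1/k = 0.000132 m/kN, R_Q = δ_0 / (δ_{QQ} + 1/k) = 0.066876 / (0.001429 + 0.000132) = 42.85 kN.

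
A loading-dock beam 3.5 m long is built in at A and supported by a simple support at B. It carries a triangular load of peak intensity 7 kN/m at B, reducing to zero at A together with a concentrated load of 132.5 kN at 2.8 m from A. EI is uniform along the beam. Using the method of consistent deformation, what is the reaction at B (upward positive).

Remove the prop at B; the released (primary) structure is a cantilever built in at A.
Downward deflection at the released point B due to the loads:
  triangular load, peak 7 at the free end: 11w₀L⁴/(120EI) = 96.29/EI
  point load 132.5 at a = 2.8: Pa²(3L − a)/(6EI) = 1333/EI
  δ_0 = 1429/EI
Flexibility coefficient — unit upward force at B: δ_{BB} = L³/(3EI) = 14.29/EI.
The prop prevents deflection at B: R_B = δ_0/δ_{BB} = 1429/14.29 = 100 kN.

R_B = 100 kN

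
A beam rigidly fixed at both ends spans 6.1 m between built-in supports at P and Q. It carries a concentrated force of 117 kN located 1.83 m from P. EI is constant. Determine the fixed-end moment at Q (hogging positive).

Release both end moments; the primary structure is a simply-supported span PQ with redundants M_P and M_Q.
Simple-span end rotations at P and Q under the given loads:
  at P: point load 117 at a = 1.83: Pab(L + b)/(6LEI) = 259/EI
  at Q: point load 117 at a = 1.83: Pab(L + a)/(6LEI) = 198.1/EI
  θ_P0 = 259/EI,  θ_Q0 = 198.1/EI
Flexibility coefficients: a unit moment at one end gives L/(3EI) there and L/(6EI) at the far end, so f₁₁ = f₂₂ = 2.033/EI and f₁₂ = f₂₁ = 1.017/EI.
Compatibility — zero rotation at each built-in end:
  2.033 M_P + 1.017 M_Q = 259
  1.017 M_P + 2.033 M_Q = 198.1
Solving the pair gives M_P = 104.9 kN·m and M_Q = 44.96 kN·m (hogging).

M_Q = 44.96 kN·m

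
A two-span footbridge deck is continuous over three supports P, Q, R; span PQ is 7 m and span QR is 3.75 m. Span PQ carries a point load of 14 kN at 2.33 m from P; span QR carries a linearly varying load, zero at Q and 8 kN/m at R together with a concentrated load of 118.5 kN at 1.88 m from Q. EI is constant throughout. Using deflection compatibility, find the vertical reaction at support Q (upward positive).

R_Q = 85.45 kN

Take M_Q as the redundant. Released structure: two simple spans PQ and QR with a hinge at Q.
Rotations at Q on the released spans (each span's end-slope, ×1/EI):
  span PQ: point load 14 at a = 2.33: Pab(L + a)/(6LEI) = 33.84/EI
  span QR: triangular load, peak 8: 7w₀L³/(360EI) = 8.203/EI
  span QR: point load 118.5 at a = 1.88: Pab(L + b)/(6LEI) = 104.1/EI
  relative rotation θ_0 = (33.84 + 112.3)/EI = 146.1/EI
A unit hogging moment at Q produces rotation L₁/(3EI) + L₂/(3EI) = 3.583/EI.
Slope continuity at Q: θ_0 = M_Q·3.583/EI, so M_Q = 146.1/3.583 = 40.77 kN·m (hogging).
Span PQ, ΣM about P with M_Q applied at Q: R_Q^{PQ}·7 = 32.62 + 40.77, so R_Q^{PQ} = 10.48 kN and R_P = 14 − 10.48 = 3.515 kN.
Span QR, ΣM about R: R_Q^{QR}·3.75 = 240.3 + 40.77, so R_Q^{QR} = 74.96 kN and R_R = 133.5 − 74.96 = 58.54 kN.
R_Q = 10.48 + 74.96 = 85.45 kN.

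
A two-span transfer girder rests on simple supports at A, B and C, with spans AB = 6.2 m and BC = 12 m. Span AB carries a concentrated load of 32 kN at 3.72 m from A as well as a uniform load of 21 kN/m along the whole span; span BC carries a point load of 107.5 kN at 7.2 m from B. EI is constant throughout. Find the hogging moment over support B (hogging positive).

M_B = 190.2 kN·m

Insert a hinge at B; M_B is the redundant, and each span becomes simply supported.
Rotations at B on the released spans (each span's end-slope, ×1/EI):
  span AB: point load 32 at a = 3.72: Pab(L + a)/(6LEI) = 78.73/EI
  span AB: UDL 21: wL³/(24EI) = 208.5/EI
  span BC: point load 107.5 at a = 7.2: Pab(L + b)/(6LEI) = 866.9/EI
  relative rotation θ_0 = (287.3 + 866.9)/EI = 1154/EI
A unit hogging moment at B produces rotation L₁/(3EI) + L₂/(3EI) = 6.067/EI.
Compatibility: M_B·(L₁+L₂)/(3EI) = θ_0, giving M_B = 190.2 kN·m (hogging).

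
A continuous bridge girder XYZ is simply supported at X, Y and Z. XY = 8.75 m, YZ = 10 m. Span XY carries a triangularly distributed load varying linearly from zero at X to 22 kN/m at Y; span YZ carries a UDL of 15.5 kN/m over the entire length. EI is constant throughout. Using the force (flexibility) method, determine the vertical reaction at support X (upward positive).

Release continuity at Y by inserting a hinge; the redundant is the internal moment M_Y. The primary structure is two simply-supported spans XY and YZ.
End slopes at the hinge Y, treating each span as simply supported:
  span XY: triangular load, peak 22: w₀L³/(45EI) = 327.5/EI
  span YZ: UDL 15.5: wL³/(24EI) = 645.8/EI
  relative rotation θ_0 = (327.5 + 645.8)/EI = 973.4/EI
A unit hogging moment at Y produces rotation L₁/(3EI) + L₂/(3EI) = 6.25/EI.
Slope continuity at Y: θ_0 = M_Y·6.25/EI, so M_Y = 973.4/6.25 = 155.7 kN·m (hogging).
Span XY, ΣM about X with M_Y applied at Y: R_Y^{XY}·8.75 = 561.5 + 155.7, so R_Y^{XY} = 81.97 kN and R_X = 96.25 − 81.97 = 14.28 kN.

R_X = 14.28 kN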